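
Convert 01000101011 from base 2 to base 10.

Sum of powers of 2 for each 1-bit:
2^0 + 2^1 + 2^3 + 2^5 + 2^9
= 1 + 2 + 8 + 32 + 512
= 555



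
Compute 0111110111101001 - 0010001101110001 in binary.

Method 1 - Direct subtraction (column by column from the right: bit − bit − borrow-in; if negative, add 2 and borrow 1 from the next column):
borrow: 0000010011100000
        0111110111101001
-       0010001101110001
------------------------
        0101101001111000

Method 2 - Add two's complement:
Two's complement of 0010001101110001: invert → 1101110010001110, add 1 → 1101110010001111
  0111110111101001
+ 1101110010001111
------------------
 10101101001111000  (end carry out of the top bit = 1)
Discarding the end carry: 0101101001111000
Decimal check:
  0111110111101001 = 16384 + 8192 + 4096 + 2048 + 1024 + 256 + 128 + 64 + 32 + 8 + 1 = 32233
  0010001101110001 = 8192 + 512 + 256 + 64 + 32 + 16 + 1 = 9073
  32233 - 9073 = 23160, and 0101101001111000 = 16384 + 4096 + 2048 + 512 + 64 + 32 + 16 + 8 = 23160 ✓



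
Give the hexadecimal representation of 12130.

Using repeated division by 16 (digits 10–15 are A–F):
12130 ÷ 16 = 758 remainder 2
758 ÷ 16 = 47 remainder 6
47 ÷ 16 = 2 remainder 15 (F)
2 ÷ 16 = 0 remainder 2
Reading remainders bottom to top: 2F62



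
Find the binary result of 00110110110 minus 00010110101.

Method 1 - Direct subtraction (column by column from the right: bit − bit − borrow-in; if negative, add 2 and borrow 1 from the next column):
borrow: 00000000010
        00110110110
-       00010110101
-------------------
        00100000001

Method 2 - Add two's complement:
Two's complement of 00010110101: invert → 11101001010, add 1 → 11101001011
  00110110110
+ 11101001011
-------------
 100100000001  (end carry out of the top bit = 1)
Discarding the end carry: 00100000001
Decimal check:
  00110110110 = 256 + 128 + 32 + 16 + 4 + 2 = 438
  00010110101 = 128 + 32 + 16 + 4 + 1 = 181
  438 - 181 = 257, and 00100000001 = 256 + 1 = 257 ✓



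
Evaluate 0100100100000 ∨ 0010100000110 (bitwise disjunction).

OR: 1 when either bit is 1
  0100100100000
| 0010100000110
---------------
  0110100100110
Decimal: 2336 | 1286 = 3366



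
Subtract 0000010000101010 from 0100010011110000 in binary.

Method 1 - Direct subtraction (column by column from the right: bit − bit − borrow-in; if negative, add 2 and borrow 1 from the next column):
borrow: 0000000000011100
        0100010011110000
-       0000010000101010
------------------------
        0100000011000110

Method 2 - Add two's complement:
Two's complement of 0000010000101010: invert → 1111101111010101, add 1 → 1111101111010110
  0100010011110000
+ 1111101111010110
------------------
 10100000011000110  (end carry out of the top bit = 1)
Discarding the end carry: 0100000011000110
Decimal check:
  0100010011110000 = 16384 + 1024 + 128 + 64 + 32 + 16 = 17648
  0000010000101010 = 1024 + 32 + 8 + 2 = 1066
  17648 - 1066 = 16582, and 0100000011000110 = 16384 + 128 + 64 + 4 + 2 = 16582 ✓



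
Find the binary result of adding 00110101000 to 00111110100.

Add column by column from the right: bit + bit + carry-in; write the sum mod 2, carry 1 when the sum is 2 or 3.
carry:  01111000000
        00110101000
+       00111110100
-------------------
       001110011100
(the carry out of the leftmost column, 0, becomes the leading bit)
Decimal check:
  00110101000 = 256 + 128 + 32 + 8 = 424
  00111110100 = 256 + 128 + 64 + 32 + 16 + 4 = 500
  424 + 500 = 924, and 001110011100 = 512 + 256 + 128 + 16 + 8 + 4 = 924 ✓



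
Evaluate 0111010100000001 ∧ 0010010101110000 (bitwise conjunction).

AND: 1 only when both bits are 1
  0111010100000001
& 0010010101110000
------------------
  0010010100000000
Decimal: 29953 & 9584 = 9472



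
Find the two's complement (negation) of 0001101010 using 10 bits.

Original: 0001101010
Step 1 - Invert all bits: 1110010101
Step 2 - Add 1: 1110010110
Verification: 0001101010 + 1110010110 = 10000000000; discarding the end carry (carry out of the top bit) leaves the 10-bit value 0000000000, as required for x + (-x)



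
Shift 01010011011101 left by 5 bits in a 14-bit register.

Original: 01010011011101 (decimal 5341)
Shift left by 5 positions
Append 5 zeros on the right and drop the 5 high bits that overflow the 14-bit width
Result: 01101110100000 (decimal 7072)
Equivalent: 5341 << 5 = 5341 × 2^5 = 170912, truncated to 14 bits = 7072



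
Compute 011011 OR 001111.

OR: 1 when either bit is 1
  011011
| 001111
--------
  011111
Decimal: 27 | 15 = 31



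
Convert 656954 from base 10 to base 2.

Using repeated division by 2:
656954 ÷ 2 = 328477 remainder 0
328477 ÷ 2 = 164238 remainder 1
164238 ÷ 2 = 82119 remainder 0
82119 ÷ 2 = 41059 remainder 1
41059 ÷ 2 = 20529 remainder 1
20529 ÷ 2 = 10264 remainder 1
10264 ÷ 2 = 5132 remainder 0
5132 ÷ 2 = 2566 remainder 0
2566 ÷ 2 = 1283 remainder 0
1283 ÷ 2 = 641 remainder 1
641 ÷ 2 = 320 remainder 1
320 ÷ 2 = 160 remainder 0
160 ÷ 2 = 80 remainder 0
80 ÷ 2 = 40 remainder 0
40 ÷ 2 = 20 remainder 0
20 ÷ 2 = 10 remainder 0
10 ÷ 2 = 5 remainder 0
5 ÷ 2 = 2 remainder 1
2 ÷ 2 = 1 remainder 0
1 ÷ 2 = 0 remainder 1
Reading remainders bottom to top: 10100000011000111010



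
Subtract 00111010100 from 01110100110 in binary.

Method 1 - Direct subtraction (column by column from the right: bit − bit − borrow-in; if negative, add 2 and borrow 1 from the next column):
borrow: 01110100000
        01110100110
-       00111010100
-------------------
        00111010010

Method 2 - Add two's complement:
Two's complement of 00111010100: invert → 11000101011, add 1 → 11000101100
  01110100110
+ 11000101100
-------------
 100111010010  (end carry out of the top bit = 1)
Discarding the end carry: 00111010010
Decimal check:
  01110100110 = 512 + 256 + 128 + 32 + 4 + 2 = 934
  00111010100 = 256 + 128 + 64 + 16 + 4 = 468
  934 - 468 = 466, and 00111010010 = 256 + 128 + 64 + 16 + 2 = 466 ✓



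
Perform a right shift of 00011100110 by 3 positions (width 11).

Original: 00011100110 (decimal 230)
Shift right by 3 positions
Drop the 3 low bits; fill with zeros on the left
Result: 00000011100 (decimal 28)
Equivalent: 230 >> 3 = 230 ÷ 2^3 = 28



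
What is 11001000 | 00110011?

OR: 1 when either bit is 1
  11001000
| 00110011
----------
  11111011
Decimal: 200 | 51 = 251



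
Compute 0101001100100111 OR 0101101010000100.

OR: 1 when either bit is 1
  0101001100100111
| 0101101010000100
------------------
  0101101110100111
Decimal: 21287 | 23172 = 23463



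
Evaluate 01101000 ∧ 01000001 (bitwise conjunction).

AND: 1 only when both bits are 1
  01101000
& 01000001
----------
  01000000
Decimal: 104 & 65 = 64



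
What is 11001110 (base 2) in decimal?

Sum of powers of 2 for each 1-bit:
2^1 + 2^2 + 2^3 + 2^6 + 2^7
= 2 + 4 + 8 + 64 + 128
= 206



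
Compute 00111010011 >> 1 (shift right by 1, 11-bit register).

Original: 00111010011 (decimal 467)
Shift right by 1 position
Drop the 1 low bit; fill with zero on the left
Result: 00011101001 (decimal 233)
Equivalent: 467 >> 1 = 467 ÷ 2^1 = 233



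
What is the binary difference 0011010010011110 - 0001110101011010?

Method 1 - Direct subtraction (column by column from the right: bit − bit − borrow-in; if negative, add 2 and borrow 1 from the next column):
borrow: 0011111010000000
        0011010010011110
-       0001110101011010
------------------------
        0001011101000100

Method 2 - Add two's complement:
Two's complement of 0001110101011010: invert → 1110001010100101, add 1 → 1110001010100110
  0011010010011110
+ 1110001010100110
------------------
 10001011101000100  (end carry out of the top bit = 1)
Discarding the end carry: 0001011101000100
Decimal check:
  0011010010011110 = 8192 + 4096 + 1024 + 128 + 16 + 8 + 4 + 2 = 13470
  0001110101011010 = 4096 + 2048 + 1024 + 256 + 64 + 16 + 8 + 2 = 7514
  13470 - 7514 = 5956, and 0001011101000100 = 4096 + 1024 + 512 + 256 + 64 + 4 = 5956 ✓



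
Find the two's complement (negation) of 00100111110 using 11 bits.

Original: 00100111110
Step 1 - Invert all bits: 11011000001
Step 2 - Add 1: 11011000010
Verification: 00100111110 + 11011000010 = 100000000000; discarding the end carry (carry out of the top bit) leaves the 11-bit value 00000000000, as required for x + (-x)



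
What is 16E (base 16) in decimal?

Expand by place value (powers of 16):
Digit values: E = 14
16E = 1 × 16^2 + 6 × 16^1 + 14 × 16^0
= 1 × 256 + 6 × 16 + 14 × 1
= 256 + 96 + 14
= 366



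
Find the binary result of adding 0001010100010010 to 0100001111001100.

Add column by column from the right: bit + bit + carry-in; write the sum mod 2, carry 1 when the sum is 2 or 3.
carry:  0000111000000000
        0001010100010010
+       0100001111001100
------------------------
       00101100011011110
(the carry out of the leftmost column, 0, becomes the leading bit)
Decimal check:
  0001010100010010 = 4096 + 1024 + 256 + 16 + 2 = 5394
  0100001111001100 = 16384 + 512 + 256 + 128 + 64 + 8 + 4 = 17356
  5394 + 17356 = 22750, and 00101100011011110 = 16384 + 4096 + 2048 + 128 + 64 + 16 + 8 + 4 + 2 = 22750 ✓



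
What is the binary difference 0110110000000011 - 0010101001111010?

Method 1 - Direct subtraction (column by column from the right: bit − bit − borrow-in; if negative, add 2 and borrow 1 from the next column):
borrow: 0000011111110000
        0110110000000011
-       0010101001111010
------------------------
        0100000110001001

Method 2 - Add two's complement:
Two's complement of 0010101001111010: invert → 1101010110000101, add 1 → 1101010110000110
  0110110000000011
+ 1101010110000110
------------------
 10100000110001001  (end carry out of the top bit = 1)
Discarding the end carry: 0100000110001001
Decimal check:
  0110110000000011 = 16384 + 8192 + 2048 + 1024 + 2 + 1 = 27651
  0010101001111010 = 8192 + 2048 + 512 + 64 + 32 + 16 + 8 + 2 = 10874
  27651 - 10874 = 16777, and 0100000110001001 = 16384 + 256 + 128 + 8 + 1 = 16777 ✓



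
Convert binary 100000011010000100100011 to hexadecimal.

Group into 4-bit nibbles from right:
  1000 = 8
  0001 = 1
  1010 = A
  0001 = 1
  0010 = 2
  0011 = 3
Result: 81A123



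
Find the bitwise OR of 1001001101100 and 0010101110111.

OR: 1 when either bit is 1
  1001001101100
| 0010101110111
---------------
  1011101111111
Decimal: 4716 | 1399 = 6015



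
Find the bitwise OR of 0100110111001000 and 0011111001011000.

OR: 1 when either bit is 1
  0100110111001000
| 0011111001011000
------------------
  0111111111011000
Decimal: 19912 | 15960 = 32728



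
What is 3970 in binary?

Using repeated division by 2:
3970 ÷ 2 = 1985 remainder 0
1985 ÷ 2 = 992 remainder 1
992 ÷ 2 = 496 remainder 0
496 ÷ 2 = 248 remainder 0
248 ÷ 2 = 124 remainder 0
124 ÷ 2 = 62 remainder 0
62 ÷ 2 = 31 remainder 0
31 ÷ 2 = 15 remainder 1
15 ÷ 2 = 7 remainder 1
7 ÷ 2 = 3 remainder 1
3 ÷ 2 = 1 remainder 1
1 ÷ 2 = 0 remainder 1
Reading remainders bottom to top: 111110000010



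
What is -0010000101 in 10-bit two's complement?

Original: 0010000101
Step 1 - Invert all bits: 1101111010
Step 2 - Add 1: 1101111011
Verification: 0010000101 + 1101111011 = 10000000000; discarding the end carry (carry out of the top bit) leaves the 10-bit value 0000000000, as required for x + (-x)



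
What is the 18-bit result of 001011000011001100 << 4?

Original: 001011000011001100 (decimal 45260)
Shift left by 4 positions
Append 4 zeros on the right and drop the 4 high bits that overflow the 18-bit width
Result: 110000110011000000 (decimal 199872)
Equivalent: 45260 << 4 = 45260 × 2^4 = 724160, truncated to 18 bits = 199872



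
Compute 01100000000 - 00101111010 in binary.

Method 1 - Direct subtraction (column by column from the right: bit − bit − borrow-in; if negative, add 2 and borrow 1 from the next column):
borrow: 01111111100
        01100000000
-       00101111010
-------------------
        00110000110

Method 2 - Add two's complement:
Two's complement of 00101111010: invert → 11010000101, add 1 → 11010000110
  01100000000
+ 11010000110
-------------
 100110000110  (end carry out of the top bit = 1)
Discarding the end carry: 00110000110
Decimal check:
  01100000000 = 512 + 256 = 768
  00101111010 = 256 + 64 + 32 + 16 + 8 + 2 = 378
  768 - 378 = 390, and 00110000110 = 256 + 128 + 4 + 2 = 390 ✓



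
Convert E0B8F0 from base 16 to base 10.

Expand by place value (powers of 16):
Digit values: E = 14, B = 11, F = 15
E0B8F0 = 14 × 16^5 + 0 × 16^4 + 11 × 16^3 + 8 × 16^2 + 15 × 16^1 + 0 × 16^0
= 14 × 1048576 + 0 × 65536 + 11 × 4096 + 8 × 256 + 15 × 16 + 0 × 1
= 14680064 + 0 + 45056 + 2048 + 240 + 0
= 14727408



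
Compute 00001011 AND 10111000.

AND: 1 only when both bits are 1
  00001011
& 10111000
----------
  00001000
Decimal: 11 & 184 = 8



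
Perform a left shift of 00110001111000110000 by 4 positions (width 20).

Original: 00110001111000110000 (decimal 204336)
Shift left by 4 positions
Append 4 zeros on the right and drop the 4 high bits that overflow the 20-bit width
Result: 00011110001100000000 (decimal 123648)
Equivalent: 204336 << 4 = 204336 × 2^4 = 3269376, truncated to 20 bits = 123648



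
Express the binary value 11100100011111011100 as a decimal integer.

Sum of powers of 2 for each 1-bit:
2^2 + 2^3 + 2^4 + 2^6 + 2^7 + 2^8 + 2^9 + 2^10 + 2^14 + 2^17 + 2^18 + 2^19
= 4 + 8 + 16 + 64 + 128 + 256 + 512 + 1024 + 16384 + 131072 + 262144 + 524288
= 935900



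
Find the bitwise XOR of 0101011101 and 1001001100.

XOR: 1 when bits differ
  0101011101
^ 1001001100
------------
  1100010001
Decimal: 349 ^ 588 = 785



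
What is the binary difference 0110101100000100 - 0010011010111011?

Method 1 - Direct subtraction (column by column from the right: bit − bit − borrow-in; if negative, add 2 and borrow 1 from the next column):
borrow: 0000100111110110
        0110101100000100
-       0010011010111011
------------------------
        0100010001001001

Method 2 - Add two's complement:
Two's complement of 0010011010111011: invert → 1101100101000100, add 1 → 1101100101000101
  0110101100000100
+ 1101100101000101
------------------
 10100010001001001  (end carry out of the top bit = 1)
Discarding the end carry: 0100010001001001
Decimal check:
  0110101100000100 = 16384 + 8192 + 2048 + 512 + 256 + 4 = 27396
  0010011010111011 = 8192 + 1024 + 512 + 128 + 32 + 16 + 8 + 2 + 1 = 9915
  27396 - 9915 = 17481, and 0100010001001001 = 16384 + 1024 + 64 + 8 + 1 = 17481 ✓



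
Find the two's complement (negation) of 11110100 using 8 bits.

Original (sign bit 1, negative): 11110100
Step 1 - Invert all bits: 00001011
Step 2 - Add 1: 00001100
Verification: 11110100 + 00001100 = 100000000; discarding the end carry (carry out of the top bit) leaves the 8-bit value 00000000, as required for x + (-x)



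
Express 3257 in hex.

Using repeated division by 16 (digits 10–15 are A–F):
3257 ÷ 16 = 203 remainder 9
203 ÷ 16 = 12 remainder 11 (B)
12 ÷ 16 = 0 remainder 12 (C)
Reading remainders bottom to top: CB9



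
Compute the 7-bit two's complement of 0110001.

Original: 0110001
Step 1 - Invert all bits: 1001110
Step 2 - Add 1: 1001111
Verification: 0110001 + 1001111 = 10000000; discarding the end carry (carry out of the top bit) leaves the 7-bit value 0000000, as required for x + (-x)



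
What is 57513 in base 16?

Using repeated division by 16 (digits 10–15 are A–F):
57513 ÷ 16 = 3594 remainder 9
3594 ÷ 16 = 224 remainder 10 (A)
224 ÷ 16 = 14 remainder 0
14 ÷ 16 = 0 remainder 14 (E)
Reading remainders bottom to top: E0A9



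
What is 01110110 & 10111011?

AND: 1 only when both bits are 1
  01110110
& 10111011
----------
  00110010
Decimal: 118 & 187 = 50



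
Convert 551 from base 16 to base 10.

Expand by place value (powers of 16):
551 = 5 × 16^2 + 5 × 16^1 + 1 × 16^0
= 5 × 256 + 5 × 16 + 1 × 1
= 1280 + 80 + 1
= 1361



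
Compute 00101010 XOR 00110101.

XOR: 1 when bits differ
  00101010
^ 00110101
----------
  00011111
Decimal: 42 ^ 53 = 31



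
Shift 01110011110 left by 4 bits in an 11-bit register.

Original: 01110011110 (decimal 926)
Shift left by 4 positions
Append 4 zeros on the right and drop the 4 high bits that overflow the 11-bit width
Result: 00111100000 (decimal 480)
Equivalent: 926 << 4 = 926 × 2^4 = 14816, truncated to 11 bits = 480



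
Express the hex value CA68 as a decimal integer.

Expand by place value (powers of 16):
Digit values: C = 12, A = 10
CA68 = 12 × 16^3 + 10 × 16^2 + 6 × 16^1 + 8 × 16^0
= 12 × 4096 + 10 × 256 + 6 × 16 + 8 × 1
= 49152 + 2560 + 96 + 8
= 51816



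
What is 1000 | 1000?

OR: 1 when either bit is 1
  1000
| 1000
------
  1000
Decimal: 8 | 8 = 8



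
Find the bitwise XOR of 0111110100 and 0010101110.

XOR: 1 when bits differ
  0111110100
^ 0010101110
------------
  0101011010
Decimal: 500 ^ 174 = 346



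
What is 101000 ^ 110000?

XOR: 1 when bits differ
  101000
^ 110000
--------
  011000
Decimal: 40 ^ 48 = 24



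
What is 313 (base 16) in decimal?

Expand by place value (powers of 16):
313 = 3 × 16^2 + 1 × 16^1 + 3 × 16^0
= 3 × 256 + 1 × 16 + 3 × 1
= 768 + 16 + 3
= 787



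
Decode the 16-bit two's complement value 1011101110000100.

Binary: 1011101110000100
Sign bit: 1 (negative)
Invert: 0100010001111011
Add 1:  0100010001111100
Magnitude: 0100010001111100 = 16384 + 1024 + 64 + 32 + 16 + 8 + 4 = 17532
Value: -17532



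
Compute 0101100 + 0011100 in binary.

Add column by column from the right: bit + bit + carry-in; write the sum mod 2, carry 1 when the sum is 2 or 3.
carry:  1111000
        0101100
+       0011100
---------------
       01001000
(the carry out of the leftmost column, 0, becomes the leading bit)
Decimal check:
  0101100 = 32 + 8 + 4 = 44
  0011100 = 16 + 8 + 4 = 28
  44 + 28 = 72, and 01001000 = 64 + 8 = 72 ✓



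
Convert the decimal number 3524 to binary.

Using repeated division by 2:
3524 ÷ 2 = 1762 remainder 0
1762 ÷ 2 = 881 remainder 0
881 ÷ 2 = 440 remainder 1
440 ÷ 2 = 220 remainder 0
220 ÷ 2 = 110 remainder 0
110 ÷ 2 = 55 remainder 0
55 ÷ 2 = 27 remainder 1
27 ÷ 2 = 13 remainder 1
13 ÷ 2 = 6 remainder 1
6 ÷ 2 = 3 remainder 0
3 ÷ 2 = 1 remainder 1
1 ÷ 2 = 0 remainder 1
Reading remainders bottom to top: 110111000100



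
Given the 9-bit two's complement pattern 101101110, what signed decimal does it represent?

Binary: 101101110
Sign bit: 1 (negative)
Invert: 010010001
Add 1:  010010010
Magnitude: 010010010 = 128 + 16 + 2 = 146
Value: -146



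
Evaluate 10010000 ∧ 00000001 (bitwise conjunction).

AND: 1 only when both bits are 1
  10010000
& 00000001
----------
  00000000
Decimal: 144 & 1 = 0



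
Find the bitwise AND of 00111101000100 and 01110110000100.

AND: 1 only when both bits are 1
  00111101000100
& 01110110000100
----------------
  00110100000100
Decimal: 3908 & 7556 = 3332



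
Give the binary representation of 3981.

Using repeated division by 2:
3981 ÷ 2 = 1990 remainder 1
1990 ÷ 2 = 995 remainder 0
995 ÷ 2 = 497 remainder 1
497 ÷ 2 = 248 remainder 1
248 ÷ 2 = 124 remainder 0
124 ÷ 2 = 62 remainder 0
62 ÷ 2 = 31 remainder 0
31 ÷ 2 = 15 remainder 1
15 ÷ 2 = 7 remainder 1
7 ÷ 2 = 3 remainder 1
3 ÷ 2 = 1 remainder 1
1 ÷ 2 = 0 remainder 1
Reading remainders bottom to top: 111110001101



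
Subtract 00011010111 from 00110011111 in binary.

Method 1 - Direct subtraction (column by column from the right: bit − bit − borrow-in; if negative, add 2 and borrow 1 from the next column):
borrow: 00110000000
        00110011111
-       00011010111
-------------------
        00011001000

Method 2 - Add two's complement:
Two's complement of 00011010111: invert → 11100101000, add 1 → 11100101001
  00110011111
+ 11100101001
-------------
 100011001000  (end carry out of the top bit = 1)
Discarding the end carry: 00011001000
Decimal check:
  00110011111 = 256 + 128 + 16 + 8 + 4 + 2 + 1 = 415
  00011010111 = 128 + 64 + 16 + 4 + 2 + 1 = 215
  415 - 215 = 200, and 00011001000 = 128 + 64 + 8 = 200 ✓



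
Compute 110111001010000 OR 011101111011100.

OR: 1 when either bit is 1
  110111001010000
| 011101111011100
-----------------
  111111111011100
Decimal: 28240 | 15324 = 32732



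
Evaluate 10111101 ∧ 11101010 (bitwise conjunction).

AND: 1 only when both bits are 1
  10111101
& 11101010
----------
  10101000
Decimal: 189 & 234 = 168



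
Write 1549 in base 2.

Using repeated division by 2:
1549 ÷ 2 = 774 remainder 1
774 ÷ 2 = 387 remainder 0
387 ÷ 2 = 193 remainder 1
193 ÷ 2 = 96 remainder 1
96 ÷ 2 = 48 remainder 0
48 ÷ 2 = 24 remainder 0
24 ÷ 2 = 12 remainder 0
12 ÷ 2 = 6 remainder 0
6 ÷ 2 = 3 remainder 0
3 ÷ 2 = 1 remainder 1
1 ÷ 2 = 0 remainder 1
Reading remainders bottom to top: 11000001101



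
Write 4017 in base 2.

Using repeated division by 2:
4017 ÷ 2 = 2008 remainder 1
2008 ÷ 2 = 1004 remainder 0
1004 ÷ 2 = 502 remainder 0
502 ÷ 2 = 251 remainder 0
251 ÷ 2 = 125 remainder 1
125 ÷ 2 = 62 remainder 1
62 ÷ 2 = 31 remainder 0
31 ÷ 2 = 15 remainder 1
15 ÷ 2 = 7 remainder 1
7 ÷ 2 = 3 remainder 1
3 ÷ 2 = 1 remainder 1
1 ÷ 2 = 0 remainder 1
Reading remainders bottom to top: 111110110001



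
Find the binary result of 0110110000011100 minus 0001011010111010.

Method 1 - Direct subtraction (column by column from the right: bit − bit − borrow-in; if negative, add 2 and borrow 1 from the next column):
borrow: 0010111111000100
        0110110000011100
-       0001011010111010
------------------------
        0101010101100010

Method 2 - Add two's complement:
Two's complement of 0001011010111010: invert → 1110100101000101, add 1 → 1110100101000110
  0110110000011100
+ 1110100101000110
------------------
 10101010101100010  (end carry out of the top bit = 1)
Discarding the end carry: 0101010101100010
Decimal check:
  0110110000011100 = 16384 + 8192 + 2048 + 1024 + 16 + 8 + 4 = 27676
  0001011010111010 = 4096 + 1024 + 512 + 128 + 32 + 16 + 8 + 2 = 5818
  27676 - 5818 = 21858, and 0101010101100010 = 16384 + 4096 + 1024 + 256 + 64 + 32 + 2 = 21858 ✓



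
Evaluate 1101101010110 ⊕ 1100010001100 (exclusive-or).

XOR: 1 when bits differ
  1101101010110
^ 1100010001100
---------------
  0001111011010
Decimal: 6998 ^ 6284 = 986



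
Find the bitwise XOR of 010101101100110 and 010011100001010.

XOR: 1 when bits differ
  010101101100110
^ 010011100001010
-----------------
  000110001101100
Decimal: 11110 ^ 9994 = 3180



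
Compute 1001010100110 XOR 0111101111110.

XOR: 1 when bits differ
  1001010100110
^ 0111101111110
---------------
  1110111011000
Decimal: 4774 ^ 3966 = 7640



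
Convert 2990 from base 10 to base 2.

Using repeated division by 2:
2990 ÷ 2 = 1495 remainder 0
1495 ÷ 2 = 747 remainder 1
747 ÷ 2 = 373 remainder 1
373 ÷ 2 = 186 remainder 1
186 ÷ 2 = 93 remainder 0
93 ÷ 2 = 46 remainder 1
46 ÷ 2 = 23 remainder 0
23 ÷ 2 = 11 remainder 1
11 ÷ 2 = 5 remainder 1
5 ÷ 2 = 2 remainder 1
2 ÷ 2 = 1 remainder 0
1 ÷ 2 = 0 remainder 1
Reading remainders bottom to top: 101110101110



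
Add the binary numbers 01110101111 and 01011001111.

Add column by column from the right: bit + bit + carry-in; write the sum mod 2, carry 1 when the sum is 2 or 3.
carry:  11100011110
        01110101111
+       01011001111
-------------------
       011001111110
(the carry out of the leftmost column, 0, becomes the leading bit)
Decimal check:
  01110101111 = 512 + 256 + 128 + 32 + 8 + 4 + 2 + 1 = 943
  01011001111 = 512 + 128 + 64 + 8 + 4 + 2 + 1 = 719
  943 + 719 = 1662, and 011001111110 = 1024 + 512 + 64 + 32 + 16 + 8 + 4 + 2 = 1662 ✓



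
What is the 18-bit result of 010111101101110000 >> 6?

Original: 010111101101110000 (decimal 97136)
Shift right by 6 positions
Drop the 6 low bits; fill with zeros on the left
Result: 000000010111101101 (decimal 1517)
Equivalent: 97136 >> 6 = 97136 ÷ 2^6 = 1517



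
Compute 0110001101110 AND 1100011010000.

AND: 1 only when both bits are 1
  0110001101110
& 1100011010000
---------------
  0100001000000
Decimal: 3182 & 6352 = 2112



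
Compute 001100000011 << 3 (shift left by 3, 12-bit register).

Original: 001100000011 (decimal 771)
Shift left by 3 positions
Append 3 zeros on the right and drop the 3 high bits that overflow the 12-bit width
Result: 100000011000 (decimal 2072)
Equivalent: 771 << 3 = 771 × 2^3 = 6168, truncated to 12 bits = 2072



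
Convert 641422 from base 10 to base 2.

Using repeated division by 2:
641422 ÷ 2 = 320711 remainder 0
320711 ÷ 2 = 160355 remainder 1
160355 ÷ 2 = 80177 remainder 1
80177 ÷ 2 = 40088 remainder 1
40088 ÷ 2 = 20044 remainder 0
20044 ÷ 2 = 10022 remainder 0
10022 ÷ 2 = 5011 remainder 0
5011 ÷ 2 = 2505 remainder 1
2505 ÷ 2 = 1252 remainder 1
1252 ÷ 2 = 626 remainder 0
626 ÷ 2 = 313 remainder 0
313 ÷ 2 = 156 remainder 1
156 ÷ 2 = 78 remainder 0
78 ÷ 2 = 39 remainder 0
39 ÷ 2 = 19 remainder 1
19 ÷ 2 = 9 remainder 1
9 ÷ 2 = 4 remainder 1
4 ÷ 2 = 2 remainder 0
2 ÷ 2 = 1 remainder 0
1 ÷ 2 = 0 remainder 1
Reading remainders bottom to top: 10011100100110001110



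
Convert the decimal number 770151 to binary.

Using repeated division by 2:
770151 ÷ 2 = 385075 remainder 1
385075 ÷ 2 = 192537 remainder 1
192537 ÷ 2 = 96268 remainder 1
96268 ÷ 2 = 48134 remainder 0
48134 ÷ 2 = 24067 remainder 0
24067 ÷ 2 = 12033 remainder 1
12033 ÷ 2 = 6016 remainder 1
6016 ÷ 2 = 3008 remainder 0
3008 ÷ 2 = 1504 remainder 0
1504 ÷ 2 = 752 remainder 0
752 ÷ 2 = 376 remainder 0
376 ÷ 2 = 188 remainder 0
188 ÷ 2 = 94 remainder 0
94 ÷ 2 = 47 remainder 0
47 ÷ 2 = 23 remainder 1
23 ÷ 2 = 11 remainder 1
11 ÷ 2 = 5 remainder 1
5 ÷ 2 = 2 remainder 1
2 ÷ 2 = 1 remainder 0
1 ÷ 2 = 0 remainder 1
Reading remainders bottom to top: 10111100000001100111



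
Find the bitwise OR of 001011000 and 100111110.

OR: 1 when either bit is 1
  001011000
| 100111110
-----------
  101111110
Decimal: 88 | 318 = 382



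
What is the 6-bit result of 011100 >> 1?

Original: 011100 (decimal 28)
Shift right by 1 position
Drop the 1 low bit; fill with zero on the left
Result: 001110 (decimal 14)
Equivalent: 28 >> 1 = 28 ÷ 2^1 = 14



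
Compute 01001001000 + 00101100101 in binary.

Add column by column from the right: bit + bit + carry-in; write the sum mod 2, carry 1 when the sum is 2 or 3.
carry:  00010000000
        01001001000
+       00101100101
-------------------
       001110101101
(the carry out of the leftmost column, 0, becomes the leading bit)
Decimal check:
  01001001000 = 512 + 64 + 8 = 584
  00101100101 = 256 + 64 + 32 + 4 + 1 = 357
  584 + 357 = 941, and 001110101101 = 512 + 256 + 128 + 32 + 8 + 4 + 1 = 941 ✓



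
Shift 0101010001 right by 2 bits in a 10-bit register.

Original: 0101010001 (decimal 337)
Shift right by 2 positions
Drop the 2 low bits; fill with zeros on the left
Result: 0001010100 (decimal 84)
Equivalent: 337 >> 2 = 337 ÷ 2^2 = 84



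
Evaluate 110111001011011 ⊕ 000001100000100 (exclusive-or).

XOR: 1 when bits differ
  110111001011011
^ 000001100000100
-----------------
  110110101011111
Decimal: 28251 ^ 772 = 27999



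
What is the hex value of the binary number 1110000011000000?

Group into 4-bit nibbles from right:
  1110 = E
  0000 = 0
  1100 = C
  0000 = 0
Result: E0C0



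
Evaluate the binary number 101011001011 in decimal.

Sum of powers of 2 for each 1-bit:
2^0 + 2^1 + 2^3 + 2^6 + 2^7 + 2^9 + 2^11
= 1 + 2 + 8 + 64 + 128 + 512 + 2048
= 2763



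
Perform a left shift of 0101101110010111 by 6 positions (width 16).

Original: 0101101110010111 (decimal 23447)
Shift left by 6 positions
Append 6 zeros on the right and drop the 6 high bits that overflow the 16-bit width
Result: 1110010111000000 (decimal 58816)
Equivalent: 23447 << 6 = 23447 × 2^6 = 1500608, truncated to 16 bits = 58816



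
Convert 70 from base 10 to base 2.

Using repeated division by 2:
70 ÷ 2 = 35 remainder 0
35 ÷ 2 = 17 remainder 1
17 ÷ 2 = 8 remainder 1
8 ÷ 2 = 4 remainder 0
4 ÷ 2 = 2 remainder 0
2 ÷ 2 = 1 remainder 0
1 ÷ 2 = 0 remainder 1
Reading remainders bottom to top: 1000110



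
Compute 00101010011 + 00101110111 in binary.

Add column by column from the right: bit + bit + carry-in; write the sum mod 2, carry 1 when the sum is 2 or 3.
carry:  01011101110
        00101010011
+       00101110111
-------------------
       001011001010
(the carry out of the leftmost column, 0, becomes the leading bit)
Decimal check:
  00101010011 = 256 + 64 + 16 + 2 + 1 = 339
  00101110111 = 256 + 64 + 32 + 16 + 4 + 2 + 1 = 375
  339 + 375 = 714, and 001011001010 = 512 + 128 + 64 + 8 + 2 = 714 ✓



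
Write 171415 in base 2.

Using repeated division by 2:
171415 ÷ 2 = 85707 remainder 1
85707 ÷ 2 = 42853 remainder 1
42853 ÷ 2 = 21426 remainder 1
21426 ÷ 2 = 10713 remainder 0
10713 ÷ 2 = 5356 remainder 1
5356 ÷ 2 = 2678 remainder 0
2678 ÷ 2 = 1339 remainder 0
1339 ÷ 2 = 669 remainder 1
669 ÷ 2 = 334 remainder 1
334 ÷ 2 = 167 remainder 0
167 ÷ 2 = 83 remainder 1
83 ÷ 2 = 41 remainder 1
41 ÷ 2 = 20 remainder 1
20 ÷ 2 = 10 remainder 0
10 ÷ 2 = 5 remainder 0
5 ÷ 2 = 2 remainder 1
2 ÷ 2 = 1 remainder 0
1 ÷ 2 = 0 remainder 1
Reading remainders bottom to top: 101001110110010111



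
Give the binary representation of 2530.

Using repeated division by 2:
2530 ÷ 2 = 1265 remainder 0
1265 ÷ 2 = 632 remainder 1
632 ÷ 2 = 316 remainder 0
316 ÷ 2 = 158 remainder 0
158 ÷ 2 = 79 remainder 0
79 ÷ 2 = 39 remainder 1
39 ÷ 2 = 19 remainder 1
19 ÷ 2 = 9 remainder 1
9 ÷ 2 = 4 remainder 1
4 ÷ 2 = 2 remainder 0
2 ÷ 2 = 1 remainder 0
1 ÷ 2 = 0 remainder 1
Reading remainders bottom to top: 100111100010



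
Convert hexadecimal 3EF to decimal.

Expand by place value (powers of 16):
Digit values: E = 14, F = 15
3EF = 3 × 16^2 + 14 × 16^1 + 15 × 16^0
= 3 × 256 + 14 × 16 + 15 × 1
= 768 + 224 + 15
= 1007



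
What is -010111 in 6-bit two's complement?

Original: 010111
Step 1 - Invert all bits: 101000
Step 2 - Add 1: 101001
Verification: 010111 + 101001 = 1000000; discarding the end carry (carry out of the top bit) leaves the 6-bit value 000000, as required for x + (-x)



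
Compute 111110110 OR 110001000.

OR: 1 when either bit is 1
  111110110
| 110001000
-----------
  111111110
Decimal: 502 | 392 = 510



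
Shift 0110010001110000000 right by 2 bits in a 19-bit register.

Original: 0110010001110000000 (decimal 205696)
Shift right by 2 positions
Drop the 2 low bits; fill with zeros on the left
Result: 0001100100011100000 (decimal 51424)
Equivalent: 205696 >> 2 = 205696 ÷ 2^2 = 51424



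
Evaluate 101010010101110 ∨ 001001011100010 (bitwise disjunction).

OR: 1 when either bit is 1
  101010010101110
| 001001011100010
-----------------
  101011011101110
Decimal: 21678 | 4834 = 22254



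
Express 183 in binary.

Using repeated division by 2:
183 ÷ 2 = 91 remainder 1
91 ÷ 2 = 45 remainder 1
45 ÷ 2 = 22 remainder 1
22 ÷ 2 = 11 remainder 0
11 ÷ 2 = 5 remainder 1
5 ÷ 2 = 2 remainder 1
2 ÷ 2 = 1 remainder 0
1 ÷ 2 = 0 remainder 1
Reading remainders bottom to top: 10110111



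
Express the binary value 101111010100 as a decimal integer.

Sum of powers of 2 for each 1-bit:
2^2 + 2^4 + 2^6 + 2^7 + 2^8 + 2^9 + 2^11
= 4 + 16 + 64 + 128 + 256 + 512 + 2048
= 3028



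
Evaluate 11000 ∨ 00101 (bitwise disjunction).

OR: 1 when either bit is 1
  11000
| 00101
-------
  11101
Decimal: 24 | 5 = 29



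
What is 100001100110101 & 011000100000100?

AND: 1 only when both bits are 1
  100001100110101
& 011000100000100
-----------------
  000000100000100
Decimal: 17205 & 12548 = 260



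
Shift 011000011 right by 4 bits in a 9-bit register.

Original: 011000011 (decimal 195)
Shift right by 4 positions
Drop the 4 low bits; fill with zeros on the left
Result: 000001100 (decimal 12)
Equivalent: 195 >> 4 = 195 ÷ 2^4 = 12



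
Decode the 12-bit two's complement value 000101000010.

Binary: 000101000010
Sign bit: 0 (non-negative)
Read directly as an unsigned value:
000101000010 = 256 + 64 + 2 = 322
Value: 322



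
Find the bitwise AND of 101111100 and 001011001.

AND: 1 only when both bits are 1
  101111100
& 001011001
-----------
  001011000
Decimal: 380 & 89 = 88



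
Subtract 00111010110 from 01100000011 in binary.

Method 1 - Direct subtraction (column by column from the right: bit − bit − borrow-in; if negative, add 2 and borrow 1 from the next column):
borrow: 01111111000
        01100000011
-       00111010110
-------------------
        00100101101

Method 2 - Add two's complement:
Two's complement of 00111010110: invert → 11000101001, add 1 → 11000101010
  01100000011
+ 11000101010
-------------
 100100101101  (end carry out of the top bit = 1)
Discarding the end carry: 00100101101
Decimal check:
  01100000011 = 512 + 256 + 2 + 1 = 771
  00111010110 = 256 + 128 + 64 + 16 + 4 + 2 = 470
  771 - 470 = 301, and 00100101101 = 256 + 32 + 8 + 4 + 1 = 301 ✓



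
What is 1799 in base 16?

Using repeated division by 16 (digits 10–15 are A–F):
1799 ÷ 16 = 112 remainder 7
112 ÷ 16 = 7 remainder 0
7 ÷ 16 = 0 remainder 7
Reading remainders bottom to top: 707



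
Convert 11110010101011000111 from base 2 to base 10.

Sum of powers of 2 for each 1-bit:
2^0 + 2^1 + 2^2 + 2^6 + 2^7 + 2^9 + 2^11 + 2^13 + 2^16 + 2^17 + 2^18 + 2^19
= 1 + 2 + 4 + 64 + 128 + 512 + 2048 + 8192 + 65536 + 131072 + 262144 + 524288
= 993991



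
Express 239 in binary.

Using repeated division by 2:
239 ÷ 2 = 119 remainder 1
119 ÷ 2 = 59 remainder 1
59 ÷ 2 = 29 remainder 1
29 ÷ 2 = 14 remainder 1
14 ÷ 2 = 7 remainder 0
7 ÷ 2 = 3 remainder 1
3 ÷ 2 = 1 remainder 1
1 ÷ 2 = 0 remainder 1
Reading remainders bottom to top: 11101111



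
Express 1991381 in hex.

Using repeated division by 16 (digits 10–15 are A–F):
1991381 ÷ 16 = 124461 remainder 5
124461 ÷ 16 = 7778 remainder 13 (D)
7778 ÷ 16 = 486 remainder 2
486 ÷ 16 = 30 remainder 6
30 ÷ 16 = 1 remainder 14 (E)
1 ÷ 16 = 0 remainder 1
Reading remainders bottom to top: 1E62D5



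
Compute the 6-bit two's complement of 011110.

Original: 011110
Step 1 - Invert all bits: 100001
Step 2 - Add 1: 100010
Verification: 011110 + 100010 = 1000000; discarding the end carry (carry out of the top bit) leaves the 6-bit value 000000, as required for x + (-x)



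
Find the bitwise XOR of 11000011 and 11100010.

XOR: 1 when bits differ
  11000011
^ 11100010
----------
  00100001
Decimal: 195 ^ 226 = 33



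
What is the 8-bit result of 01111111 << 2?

Original: 01111111 (decimal 127)
Shift left by 2 positions
Append 2 zeros on the right and drop the 2 high bits that overflow the 8-bit width
Result: 11111100 (decimal 252)
Equivalent: 127 << 2 = 127 × 2^2 = 508, truncated to 8 bits = 252



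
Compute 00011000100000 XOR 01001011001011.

XOR: 1 when bits differ
  00011000100000
^ 01001011001011
----------------
  01010011101011
Decimal: 1568 ^ 4811 = 5355



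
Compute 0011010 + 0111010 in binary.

Add column by column from the right: bit + bit + carry-in; write the sum mod 2, carry 1 when the sum is 2 or 3.
carry:  1110100
        0011010
+       0111010
---------------
       01010100
(the carry out of the leftmost column, 0, becomes the leading bit)
Decimal check:
  0011010 = 16 + 8 + 2 = 26
  0111010 = 32 + 16 + 8 + 2 = 58
  26 + 58 = 84, and 01010100 = 64 + 16 + 4 = 84 ✓



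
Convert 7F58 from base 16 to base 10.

Expand by place value (powers of 16):
Digit values: F = 15
7F58 = 7 × 16^3 + 15 × 16^2 + 5 × 16^1 + 8 × 16^0
= 7 × 4096 + 15 × 256 + 5 × 16 + 8 × 1
= 28672 + 3840 + 80 + 8
= 32600



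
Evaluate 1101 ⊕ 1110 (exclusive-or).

XOR: 1 when bits differ
  1101
^ 1110
------
  0011
Decimal: 13 ^ 14 = 3



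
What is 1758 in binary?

Using repeated division by 2:
1758 ÷ 2 = 879 remainder 0
879 ÷ 2 = 439 remainder 1
439 ÷ 2 = 219 remainder 1
219 ÷ 2 = 109 remainder 1
109 ÷ 2 = 54 remainder 1
54 ÷ 2 = 27 remainder 0
27 ÷ 2 = 13 remainder 1
13 ÷ 2 = 6 remainder 1
6 ÷ 2 = 3 remainder 0
3 ÷ 2 = 1 remainder 1
1 ÷ 2 = 0 remainder 1
Reading remainders bottom to top: 11011011110



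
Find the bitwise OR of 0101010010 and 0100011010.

OR: 1 when either bit is 1
  0101010010
| 0100011010
------------
  0101011010
Decimal: 338 | 282 = 346



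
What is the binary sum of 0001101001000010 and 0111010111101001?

Add column by column from the right: bit + bit + carry-in; write the sum mod 2, carry 1 when the sum is 2 or 3.
carry:  1111111110000000
        0001101001000010
+       0111010111101001
------------------------
       01001000000101011
(the carry out of the leftmost column, 0, becomes the leading bit)
Decimal check:
  0001101001000010 = 4096 + 2048 + 512 + 64 + 2 = 6722
  0111010111101001 = 16384 + 8192 + 4096 + 1024 + 256 + 128 + 64 + 32 + 8 + 1 = 30185
  6722 + 30185 = 36907, and 01001000000101011 = 32768 + 4096 + 32 + 8 + 2 + 1 = 36907 ✓



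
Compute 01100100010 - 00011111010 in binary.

Method 1 - Direct subtraction (column by column from the right: bit − bit − borrow-in; if negative, add 2 and borrow 1 from the next column):
borrow: 00111110000
        01100100010
-       00011111010
-------------------
        01000101000

Method 2 - Add two's complement:
Two's complement of 00011111010: invert → 11100000101, add 1 → 11100000110
  01100100010
+ 11100000110
-------------
 101000101000  (end carry out of the top bit = 1)
Discarding the end carry: 01000101000
Decimal check:
  01100100010 = 512 + 256 + 32 + 2 = 802
  00011111010 = 128 + 64 + 32 + 16 + 8 + 2 = 250
  802 - 250 = 552, and 01000101000 = 512 + 32 + 8 = 552 ✓



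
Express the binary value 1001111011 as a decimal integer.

Sum of powers of 2 for each 1-bit:
2^0 + 2^1 + 2^3 + 2^4 + 2^5 + 2^6 + 2^9
= 1 + 2 + 8 + 16 + 32 + 64 + 512
= 635



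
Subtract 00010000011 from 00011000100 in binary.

Method 1 - Direct subtraction (column by column from the right: bit − bit − borrow-in; if negative, add 2 and borrow 1 from the next column):
borrow: 00000000110
        00011000100
-       00010000011
-------------------
        00001000001

Method 2 - Add two's complement:
Two's complement of 00010000011: invert → 11101111100, add 1 → 11101111101
  00011000100
+ 11101111101
-------------
 100001000001  (end carry out of the top bit = 1)
Discarding the end carry: 00001000001
Decimal check:
  00011000100 = 128 + 64 + 4 = 196
  00010000011 = 128 + 2 + 1 = 131
  196 - 131 = 65, and 00001000001 = 64 + 1 = 65 ✓



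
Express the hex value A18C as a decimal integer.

Expand by place value (powers of 16):
Digit values: A = 10, C = 12
A18C = 10 × 16^3 + 1 × 16^2 + 8 × 16^1 + 12 × 16^0
= 10 × 4096 + 1 × 256 + 8 × 16 + 12 × 1
= 40960 + 256 + 128 + 12
= 41356



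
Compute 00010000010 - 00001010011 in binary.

Method 1 - Direct subtraction (column by column from the right: bit − bit − borrow-in; if negative, add 2 and borrow 1 from the next column):
borrow: 00011111110
        00010000010
-       00001010011
-------------------
        00000101111

Method 2 - Add two's complement:
Two's complement of 00001010011: invert → 11110101100, add 1 → 11110101101
  00010000010
+ 11110101101
-------------
 100000101111  (end carry out of the top bit = 1)
Discarding the end carry: 00000101111
Decimal check:
  00010000010 = 128 + 2 = 130
  00001010011 = 64 + 16 + 2 + 1 = 83
  130 - 83 = 47, and 00000101111 = 32 + 8 + 4 + 2 + 1 = 47 ✓



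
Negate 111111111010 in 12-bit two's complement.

Original (sign bit 1, negative): 111111111010
Step 1 - Invert all bits: 000000000101
Step 2 - Add 1: 000000000110
Verification: 111111111010 + 000000000110 = 1000000000000; discarding the end carry (carry out of the top bit) leaves the 12-bit value 000000000000, as required for x + (-x)



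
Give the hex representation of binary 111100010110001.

Group into 4-bit nibbles from right:
  0111 = 7
  1000 = 8
  1011 = B
  0001 = 1
Result: 78B1

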